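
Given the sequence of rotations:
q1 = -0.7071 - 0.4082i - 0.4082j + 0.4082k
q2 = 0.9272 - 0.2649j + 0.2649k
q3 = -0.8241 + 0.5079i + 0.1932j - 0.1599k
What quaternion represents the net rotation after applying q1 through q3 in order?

q2 · q1 = -0.8719 - 0.3785i - 0.2993j + 0.083k
q3 · q2 · q1 = 0.9819 - 0.1627i + 0.0966j - 0.0079k
0.9819 - 0.1627i + 0.0966j - 0.0079k


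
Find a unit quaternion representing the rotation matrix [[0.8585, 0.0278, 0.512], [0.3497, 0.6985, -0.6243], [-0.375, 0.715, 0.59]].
0.887 + 0.3775i + 0.25j + 0.0907k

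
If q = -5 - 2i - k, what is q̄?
-5 + 2i + k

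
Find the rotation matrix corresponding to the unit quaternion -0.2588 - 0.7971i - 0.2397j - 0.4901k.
[[0.4047, 0.1285, 0.9054], [0.6358, -0.7511, -0.1776], [0.6572, 0.6475, -0.3856]]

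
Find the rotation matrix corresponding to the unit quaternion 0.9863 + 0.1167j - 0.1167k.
[[0.9455, 0.2302, 0.2302], [-0.2302, 0.9728, -0.0272], [-0.2302, -0.0272, 0.9728]]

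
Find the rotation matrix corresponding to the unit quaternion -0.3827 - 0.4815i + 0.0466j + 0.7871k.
[[-0.2434, 0.5576, -0.7936], [-0.6473, -0.7027, -0.2952], [-0.7223, 0.4419, 0.532]]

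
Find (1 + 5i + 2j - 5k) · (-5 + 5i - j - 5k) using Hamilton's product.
-53 - 35i - 11j + 5k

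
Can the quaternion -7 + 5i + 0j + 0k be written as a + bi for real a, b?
Yes. The quaternion -7 + 5i has j- and k-coefficients y = z = 0, so it lies in the complex subalgebra spanned by 1 and i.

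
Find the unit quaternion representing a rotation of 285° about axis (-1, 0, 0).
-0.7934 - 0.6088i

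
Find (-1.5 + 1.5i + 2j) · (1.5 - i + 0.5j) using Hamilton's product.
-1.75 + 3.75i + 2.25j + 2.75k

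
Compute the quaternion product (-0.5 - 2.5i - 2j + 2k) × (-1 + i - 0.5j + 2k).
-2 - i + 9.25j + 0.25k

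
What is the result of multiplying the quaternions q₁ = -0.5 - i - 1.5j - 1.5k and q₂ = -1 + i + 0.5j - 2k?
-0.75 + 4.25i - 2.25j + 3.5k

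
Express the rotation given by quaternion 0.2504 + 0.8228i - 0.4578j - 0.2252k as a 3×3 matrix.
[[0.4794, -0.6406, -0.5999], [-0.8661, -0.4554, -0.2059], [-0.1413, 0.6183, -0.7732]]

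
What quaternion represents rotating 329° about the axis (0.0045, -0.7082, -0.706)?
-0.9636 + 0.0012i - 0.1893j - 0.1887k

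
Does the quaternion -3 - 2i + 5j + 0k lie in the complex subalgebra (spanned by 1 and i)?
No. The quaternion -3 - 2i + 5j has j-coefficient y = 5 and k-coefficient z = 0, not both zero, so it does not lie in the complex subalgebra spanned by 1 and i.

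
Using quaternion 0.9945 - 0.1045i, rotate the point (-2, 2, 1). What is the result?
(-2, 2.164, 0.562)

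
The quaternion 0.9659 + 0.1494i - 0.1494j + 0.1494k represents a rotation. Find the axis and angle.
axis = (√3/3, -√3/3, √3/3), θ = π/6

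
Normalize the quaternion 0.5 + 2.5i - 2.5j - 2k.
0.1222 + 0.6108i - 0.6108j - 0.4887k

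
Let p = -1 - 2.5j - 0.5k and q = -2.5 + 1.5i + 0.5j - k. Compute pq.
3.25 + 1.25i + 5j + 6k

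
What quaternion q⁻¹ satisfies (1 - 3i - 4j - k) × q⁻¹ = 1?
0.037 + 0.1111i + 0.1481j + 0.037k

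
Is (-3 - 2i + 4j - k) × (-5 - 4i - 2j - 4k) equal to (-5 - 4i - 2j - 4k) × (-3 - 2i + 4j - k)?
No: pq = 11 + 4i - 18j + 37k ≠ 11 + 40i - 10j - 3k = qp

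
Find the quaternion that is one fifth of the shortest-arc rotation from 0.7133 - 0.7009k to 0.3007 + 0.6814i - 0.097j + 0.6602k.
0.5599 - 0.1835i + 0.0261j - 0.8076k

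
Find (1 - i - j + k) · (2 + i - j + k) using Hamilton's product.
1 - i - j + 5k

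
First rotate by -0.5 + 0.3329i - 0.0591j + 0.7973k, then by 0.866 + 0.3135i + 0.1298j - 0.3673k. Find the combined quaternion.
-0.2368 + 0.2133i - 0.4883j + 0.8124k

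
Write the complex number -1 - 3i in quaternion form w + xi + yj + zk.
-1 - 3i + 0j + 0k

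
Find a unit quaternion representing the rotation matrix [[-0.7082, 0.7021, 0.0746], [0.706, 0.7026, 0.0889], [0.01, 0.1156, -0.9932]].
0.0175 + 0.3816i + 0.9225j + 0.0554k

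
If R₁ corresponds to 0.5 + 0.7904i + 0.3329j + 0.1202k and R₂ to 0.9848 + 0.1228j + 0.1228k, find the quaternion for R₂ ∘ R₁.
0.4368 + 0.7523i + 0.4863j + 0.0827k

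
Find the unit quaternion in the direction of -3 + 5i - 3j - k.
-0.4523 + 0.7538i - 0.4523j - 0.1508k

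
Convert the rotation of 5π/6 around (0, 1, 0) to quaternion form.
0.2588 + 0.9659j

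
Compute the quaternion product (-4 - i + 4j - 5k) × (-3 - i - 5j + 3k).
46 - 6i + 16j + 12k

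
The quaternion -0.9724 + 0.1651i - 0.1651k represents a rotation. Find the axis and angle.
axis = (√2/2, 0, -√2/2), θ = 333°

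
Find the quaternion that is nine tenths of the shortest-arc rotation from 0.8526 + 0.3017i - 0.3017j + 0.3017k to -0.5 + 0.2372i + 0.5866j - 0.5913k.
0.5536 - 0.1844i - 0.5721j + 0.5764k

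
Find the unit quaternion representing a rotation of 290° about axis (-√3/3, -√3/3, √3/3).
-0.8192 - 0.3312i - 0.3312j + 0.3312k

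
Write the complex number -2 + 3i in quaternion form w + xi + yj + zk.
-2 + 3i + 0j + 0k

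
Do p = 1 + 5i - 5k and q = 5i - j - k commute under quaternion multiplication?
No: pq = -30 - 21j - 6k ≠ -30 + 10i + 19j + 4k = qp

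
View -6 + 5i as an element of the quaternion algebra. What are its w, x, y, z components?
-6 + 5i + 0j + 0k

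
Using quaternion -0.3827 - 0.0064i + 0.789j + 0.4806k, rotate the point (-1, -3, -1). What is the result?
(0.244, -1.989, -2.642)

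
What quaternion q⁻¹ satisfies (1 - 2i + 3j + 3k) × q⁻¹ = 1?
0.0435 + 0.087i - 0.1304j - 0.1304k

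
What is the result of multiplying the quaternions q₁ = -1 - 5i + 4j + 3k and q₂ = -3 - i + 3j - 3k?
-5 - 5i - 33j - 17k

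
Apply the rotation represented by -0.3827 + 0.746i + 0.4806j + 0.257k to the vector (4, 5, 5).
(6.271, 4.946, -1.49)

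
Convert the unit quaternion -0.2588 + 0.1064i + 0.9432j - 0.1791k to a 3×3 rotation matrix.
[[-0.8434, 0.108, -0.5263], [0.2934, 0.9132, -0.2828], [0.4501, -0.3929, -0.8019]]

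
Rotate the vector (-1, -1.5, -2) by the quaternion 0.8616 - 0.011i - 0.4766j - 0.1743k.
(0.684, -1.489, -2.137)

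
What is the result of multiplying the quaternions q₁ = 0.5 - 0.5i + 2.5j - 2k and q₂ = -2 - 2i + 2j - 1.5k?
-10 + 0.25i - 0.75j + 7.25k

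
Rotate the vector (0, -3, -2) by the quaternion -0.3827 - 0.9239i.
(0, 3.536, -0.707)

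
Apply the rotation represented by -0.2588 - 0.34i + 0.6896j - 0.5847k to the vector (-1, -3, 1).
(2.99, -1.071, 0.954)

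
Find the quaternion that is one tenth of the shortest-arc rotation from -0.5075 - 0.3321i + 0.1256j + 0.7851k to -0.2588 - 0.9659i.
-0.508 - 0.4306i + 0.1178j + 0.7366k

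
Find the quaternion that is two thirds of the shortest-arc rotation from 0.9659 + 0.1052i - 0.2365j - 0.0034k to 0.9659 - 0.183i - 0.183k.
0.9849 - 0.088i - 0.0809j - 0.1252k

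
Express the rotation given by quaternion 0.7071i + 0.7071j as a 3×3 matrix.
[[0, 1, 0], [1, 0, 0], [0, 0, -1]]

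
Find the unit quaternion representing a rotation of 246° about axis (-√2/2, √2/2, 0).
-0.5446 - 0.593i + 0.593j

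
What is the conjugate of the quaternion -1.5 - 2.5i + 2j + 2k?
-1.5 + 2.5i - 2j - 2k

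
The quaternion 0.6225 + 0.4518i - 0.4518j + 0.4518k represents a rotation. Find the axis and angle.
axis = (√3/3, -√3/3, √3/3), θ = 103°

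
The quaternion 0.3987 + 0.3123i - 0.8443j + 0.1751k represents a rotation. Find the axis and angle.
axis = (0.3405, -0.9206, 0.1909), θ = 133°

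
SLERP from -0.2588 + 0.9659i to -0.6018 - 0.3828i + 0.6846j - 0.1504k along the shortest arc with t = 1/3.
0.0608 + 0.9477i - 0.3059j + 0.0672k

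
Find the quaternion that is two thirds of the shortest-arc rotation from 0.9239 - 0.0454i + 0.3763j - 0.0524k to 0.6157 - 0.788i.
0.7963 - 0.5875i + 0.1428j - 0.0199k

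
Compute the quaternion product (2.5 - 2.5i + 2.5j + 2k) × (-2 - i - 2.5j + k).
-3.25 + 10i - 10.75j + 7.25k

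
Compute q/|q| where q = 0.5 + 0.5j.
0.7071 + 0.7071j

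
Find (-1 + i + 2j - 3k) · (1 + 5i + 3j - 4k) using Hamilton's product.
-24 - 3i - 12j - 6k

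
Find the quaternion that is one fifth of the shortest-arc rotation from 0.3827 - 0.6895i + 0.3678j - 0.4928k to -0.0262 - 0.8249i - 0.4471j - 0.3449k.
0.3189 - 0.7784i + 0.2078j - 0.4992k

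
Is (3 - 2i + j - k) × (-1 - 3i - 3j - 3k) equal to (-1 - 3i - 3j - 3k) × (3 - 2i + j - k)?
No: pq = -9 - 13i - 13j + k ≠ -9 - i - 7j - 17k = qp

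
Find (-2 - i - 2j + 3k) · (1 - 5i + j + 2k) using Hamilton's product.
-11 + 2i - 17j - 12k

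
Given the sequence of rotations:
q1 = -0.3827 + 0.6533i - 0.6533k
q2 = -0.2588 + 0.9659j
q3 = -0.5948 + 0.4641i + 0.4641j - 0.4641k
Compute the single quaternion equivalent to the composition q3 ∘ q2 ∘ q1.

q2 · q1 = 0.099 - 0.8001i - 0.3696j - 0.4619k
q3 · q2 · q1 = 0.2696 + 0.1359i + 0.8515j + 0.4286k
0.2696 + 0.1359i + 0.8515j + 0.4286k


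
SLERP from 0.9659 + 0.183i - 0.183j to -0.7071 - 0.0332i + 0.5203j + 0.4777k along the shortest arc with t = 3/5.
0.8573 + 0.0989i - 0.4058j - 0.3009k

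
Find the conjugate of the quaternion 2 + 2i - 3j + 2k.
2 - 2i + 3j - 2k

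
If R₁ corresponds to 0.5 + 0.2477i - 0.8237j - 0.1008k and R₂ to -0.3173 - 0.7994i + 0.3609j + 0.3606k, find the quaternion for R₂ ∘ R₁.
0.373 - 0.2176i + 0.4506j + 0.7814k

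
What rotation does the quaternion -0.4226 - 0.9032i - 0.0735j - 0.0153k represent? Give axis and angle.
axis = (-0.9966, -0.0811, -0.0169), θ = 230°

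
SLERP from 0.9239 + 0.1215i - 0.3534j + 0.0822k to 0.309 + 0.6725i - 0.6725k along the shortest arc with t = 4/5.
0.5154 + 0.6284i - 0.0923j - 0.5752k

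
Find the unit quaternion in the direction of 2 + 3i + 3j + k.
0.417 + 0.6255i + 0.6255j + 0.2085k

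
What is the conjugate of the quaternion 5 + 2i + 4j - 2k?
5 - 2i - 4j + 2k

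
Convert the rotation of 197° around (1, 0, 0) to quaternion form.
-0.1478 + 0.989i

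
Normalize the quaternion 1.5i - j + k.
0.7276i - 0.4851j + 0.4851k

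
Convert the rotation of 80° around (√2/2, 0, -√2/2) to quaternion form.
0.766 + 0.4545i - 0.4545k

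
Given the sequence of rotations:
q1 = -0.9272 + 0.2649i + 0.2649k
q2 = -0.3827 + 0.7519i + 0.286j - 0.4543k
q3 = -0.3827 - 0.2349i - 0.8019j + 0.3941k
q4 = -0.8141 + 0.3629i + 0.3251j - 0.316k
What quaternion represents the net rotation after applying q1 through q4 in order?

q2 · q1 = 0.276 - 0.7228i - 0.5847j + 0.2441k
q3 · q2 · q1 = -0.8405 + 0.2465i - 0.2251j - 0.4269k
q4 · q3 · q2 · q1 = 0.5331 - 0.7156i - 0.013j + 0.4513k
0.5331 - 0.7156i - 0.013j + 0.4513k


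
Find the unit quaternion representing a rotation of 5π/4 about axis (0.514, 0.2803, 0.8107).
-0.3827 + 0.4749i + 0.259j + 0.749k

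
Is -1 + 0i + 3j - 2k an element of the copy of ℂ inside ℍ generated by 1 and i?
No. The quaternion -1 + 3j - 2k has j-coefficient y = 3 and k-coefficient z = -2, not both zero, so it does not lie in the complex subalgebra spanned by 1 and i.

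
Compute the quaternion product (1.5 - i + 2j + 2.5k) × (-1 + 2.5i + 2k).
-4 + 8.75i + 6.25j - 4.5k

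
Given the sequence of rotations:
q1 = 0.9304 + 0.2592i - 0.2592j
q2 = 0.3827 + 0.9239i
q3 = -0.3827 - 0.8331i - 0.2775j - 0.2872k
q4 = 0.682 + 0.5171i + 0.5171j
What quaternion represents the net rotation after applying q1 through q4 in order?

q2 · q1 = 0.1166 + 0.9588i - 0.0992j - 0.2395k
q3 · q2 · q1 = 0.6578 - 0.4261i - 0.4693j + 0.4069k
q4 · q3 · q2 · q1 = 0.9116 + 0.26i - 0.1903j + 0.2552k
0.9116 + 0.26i - 0.1903j + 0.2552k


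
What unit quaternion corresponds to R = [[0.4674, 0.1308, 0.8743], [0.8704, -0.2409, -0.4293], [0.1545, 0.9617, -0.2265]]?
0.5 + 0.6955i + 0.3599j + 0.3698k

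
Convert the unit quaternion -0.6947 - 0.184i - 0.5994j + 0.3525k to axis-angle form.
axis = (-0.2558, -0.8333, 0.4901), θ = 268°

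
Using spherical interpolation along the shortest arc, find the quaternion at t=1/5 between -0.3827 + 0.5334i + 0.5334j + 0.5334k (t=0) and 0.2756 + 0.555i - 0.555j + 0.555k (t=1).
-0.2715 + 0.639i + 0.3311j + 0.639k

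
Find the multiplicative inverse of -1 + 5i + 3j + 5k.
-0.0167 - 0.0833i - 0.05j - 0.0833k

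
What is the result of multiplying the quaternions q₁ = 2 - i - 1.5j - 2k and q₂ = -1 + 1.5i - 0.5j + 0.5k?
-0.25 + 2.25i - 2j + 5.75k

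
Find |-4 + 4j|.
√32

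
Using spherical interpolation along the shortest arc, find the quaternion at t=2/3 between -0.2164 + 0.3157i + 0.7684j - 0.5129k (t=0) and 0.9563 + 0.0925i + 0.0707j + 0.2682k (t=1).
-0.8525 + 0.0647i + 0.2798j - 0.4367k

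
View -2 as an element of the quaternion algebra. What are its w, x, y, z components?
-2 + 0i + 0j + 0k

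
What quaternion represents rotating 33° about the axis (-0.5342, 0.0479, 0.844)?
0.9588 - 0.1517i + 0.0136j + 0.2397k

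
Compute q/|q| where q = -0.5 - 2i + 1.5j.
-0.1961 - 0.7845i + 0.5883j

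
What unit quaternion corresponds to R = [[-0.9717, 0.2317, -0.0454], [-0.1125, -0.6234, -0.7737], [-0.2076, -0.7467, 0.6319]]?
-0.0958 - 0.0704i - 0.4232j + 0.8982k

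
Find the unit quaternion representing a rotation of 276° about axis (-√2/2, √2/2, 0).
-0.7431 - 0.4731i + 0.4731j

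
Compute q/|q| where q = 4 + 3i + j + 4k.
0.6172 + 0.4629i + 0.1543j + 0.6172k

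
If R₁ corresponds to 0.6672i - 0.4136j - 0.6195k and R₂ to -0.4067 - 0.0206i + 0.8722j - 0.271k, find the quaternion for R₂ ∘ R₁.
0.2066 - 0.9238i - 0.0254j - 0.3215k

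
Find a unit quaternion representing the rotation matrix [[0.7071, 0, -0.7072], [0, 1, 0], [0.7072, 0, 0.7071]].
0.9239 - 0.3827j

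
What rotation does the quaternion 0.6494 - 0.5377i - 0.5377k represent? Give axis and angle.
axis = (-√2/2, 0, -√2/2), θ = 99°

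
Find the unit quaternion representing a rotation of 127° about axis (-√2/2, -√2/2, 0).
0.4462 - 0.6328i - 0.6328j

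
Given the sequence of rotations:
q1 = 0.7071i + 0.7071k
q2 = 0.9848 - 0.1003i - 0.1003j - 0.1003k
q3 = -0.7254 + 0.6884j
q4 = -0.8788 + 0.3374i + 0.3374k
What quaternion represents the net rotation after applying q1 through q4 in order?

q2 · q1 = 0.1418 + 0.6254i + 0.7673k
q3 · q2 · q1 = -0.1029 + 0.0745i + 0.0976j - 0.9871k
q4 · q3 · q2 · q1 = 0.3983 - 0.1331i + 0.2724j + 0.8657k
0.3983 - 0.1331i + 0.2724j + 0.8657k


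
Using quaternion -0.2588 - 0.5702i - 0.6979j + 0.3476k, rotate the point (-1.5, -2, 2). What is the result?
(-1.698, -2.701, 0.268)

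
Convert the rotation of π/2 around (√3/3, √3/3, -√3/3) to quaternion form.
0.7071 + 0.4082i + 0.4082j - 0.4082k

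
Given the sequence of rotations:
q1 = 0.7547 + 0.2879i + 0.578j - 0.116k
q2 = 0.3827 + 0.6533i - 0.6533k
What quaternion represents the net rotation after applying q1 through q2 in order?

q2 · q1 = 0.025 + 0.9808i + 0.1089j - 0.1598k
0.025 + 0.9808i + 0.1089j - 0.1598k


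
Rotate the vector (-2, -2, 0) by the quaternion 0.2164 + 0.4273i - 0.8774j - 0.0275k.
(2.558, 0.257, -1.179)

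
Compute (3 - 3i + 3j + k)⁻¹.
0.1071 + 0.1071i - 0.1071j - 0.0357k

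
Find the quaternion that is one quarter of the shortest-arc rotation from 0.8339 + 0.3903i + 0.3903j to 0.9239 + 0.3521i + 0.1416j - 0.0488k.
0.8625 + 0.3834i + 0.3301j - 0.0123k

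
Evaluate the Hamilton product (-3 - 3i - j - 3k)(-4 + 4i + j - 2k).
19 + 5i - 17j + 19k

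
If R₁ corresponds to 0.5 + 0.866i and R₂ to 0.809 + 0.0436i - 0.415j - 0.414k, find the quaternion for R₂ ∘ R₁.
0.3667 + 0.7224i - 0.566j + 0.1524k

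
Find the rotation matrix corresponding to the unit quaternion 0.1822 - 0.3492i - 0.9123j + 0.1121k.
[[-0.6897, 0.5963, -0.4107], [0.678, 0.731, -0.0773], [0.2542, -0.3318, -0.9085]]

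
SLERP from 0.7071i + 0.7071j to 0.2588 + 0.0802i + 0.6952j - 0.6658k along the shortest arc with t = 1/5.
0.0609 + 0.6209i + 0.7656j - 0.1567k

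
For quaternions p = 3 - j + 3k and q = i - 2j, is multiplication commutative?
No: pq = -2 + 9i - 3j + k ≠ -2 - 3i - 9j - k = qp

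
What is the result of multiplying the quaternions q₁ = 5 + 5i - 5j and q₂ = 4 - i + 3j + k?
40 + 10i - 10j + 15k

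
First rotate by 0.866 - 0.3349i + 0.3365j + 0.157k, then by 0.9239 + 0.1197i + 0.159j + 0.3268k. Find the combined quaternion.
0.7354 - 0.2908i + 0.3203j + 0.5216k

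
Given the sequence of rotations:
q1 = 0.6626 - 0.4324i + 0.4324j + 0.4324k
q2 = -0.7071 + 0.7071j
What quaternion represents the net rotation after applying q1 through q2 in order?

q2 · q1 = -0.7743 + 0.6115i + 0.1628j
-0.7743 + 0.6115i + 0.1628j


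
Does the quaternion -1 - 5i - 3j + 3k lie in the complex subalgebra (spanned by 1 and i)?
No. The quaternion -1 - 5i - 3j + 3k has j-coefficient y = -3 and k-coefficient z = 3, not both zero, so it does not lie in the complex subalgebra spanned by 1 and i.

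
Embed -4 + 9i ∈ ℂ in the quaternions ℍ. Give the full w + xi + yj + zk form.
-4 + 9i + 0j + 0k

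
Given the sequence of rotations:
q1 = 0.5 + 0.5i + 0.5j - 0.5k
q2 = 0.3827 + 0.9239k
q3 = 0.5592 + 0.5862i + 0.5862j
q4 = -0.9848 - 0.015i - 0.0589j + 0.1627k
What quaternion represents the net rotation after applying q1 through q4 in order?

q2 · q1 = 0.6533 - 0.2706i + 0.6533j + 0.2706k
q3 · q2 · q1 = 0.141 + 0.3903i + 0.5897j + 0.6929k
q4 · q3 · q2 · q1 = -0.211 - 0.5232i - 0.5151j - 0.6453k
-0.211 - 0.5232i - 0.5151j - 0.6453k


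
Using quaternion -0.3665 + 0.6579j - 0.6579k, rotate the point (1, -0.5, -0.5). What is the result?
(-0.249, 0.848, 0.848)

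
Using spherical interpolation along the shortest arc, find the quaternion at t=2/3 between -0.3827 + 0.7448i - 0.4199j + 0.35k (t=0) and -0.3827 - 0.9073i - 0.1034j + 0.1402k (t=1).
0.1337 + 0.9861i - 0.0921j + 0.036k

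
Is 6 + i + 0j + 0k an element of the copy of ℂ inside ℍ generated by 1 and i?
Yes. The quaternion 6 + i has j- and k-coefficients y = z = 0, so it lies in the complex subalgebra spanned by 1 and i.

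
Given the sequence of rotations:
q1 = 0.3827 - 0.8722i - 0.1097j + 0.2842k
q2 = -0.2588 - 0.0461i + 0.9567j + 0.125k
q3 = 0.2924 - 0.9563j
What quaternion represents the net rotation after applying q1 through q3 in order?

q2 · q1 = -0.0698 + 0.4937i + 0.2986j + 0.8138k
q3 · q2 · q1 = 0.2651 - 0.6339i + 0.1541j + 0.7101k
0.2651 - 0.6339i + 0.1541j + 0.7101k


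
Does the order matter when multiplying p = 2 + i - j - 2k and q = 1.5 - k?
Yes: pq = 1 + 2.5i - 0.5j - 5k ≠ 1 + 0.5i - 2.5j - 5k = qp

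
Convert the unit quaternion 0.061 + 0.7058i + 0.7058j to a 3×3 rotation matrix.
[[0.0037, 0.9963, 0.0861], [0.9963, 0.0037, -0.0861], [-0.0861, 0.0861, -0.9926]]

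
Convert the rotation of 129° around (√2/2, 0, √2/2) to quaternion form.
0.4305 + 0.6382i + 0.6382k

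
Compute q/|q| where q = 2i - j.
0.8944i - 0.4472j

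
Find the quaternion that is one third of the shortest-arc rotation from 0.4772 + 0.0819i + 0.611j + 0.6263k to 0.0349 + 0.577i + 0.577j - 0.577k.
0.4218 + 0.3492i + 0.798j + 0.2516k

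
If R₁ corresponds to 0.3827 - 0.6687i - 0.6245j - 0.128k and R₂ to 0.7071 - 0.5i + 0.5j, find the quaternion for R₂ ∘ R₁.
0.2485 - 0.7282i - 0.3142j + 0.5561k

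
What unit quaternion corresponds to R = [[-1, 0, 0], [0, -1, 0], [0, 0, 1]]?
k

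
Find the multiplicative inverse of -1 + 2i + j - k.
-0.1429 - 0.2857i - 0.1429j + 0.1429k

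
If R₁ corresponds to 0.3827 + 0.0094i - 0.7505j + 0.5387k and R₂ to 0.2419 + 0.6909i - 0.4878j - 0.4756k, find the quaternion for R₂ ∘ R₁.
-0.0238 - 0.353i - 0.7449j - 0.5656k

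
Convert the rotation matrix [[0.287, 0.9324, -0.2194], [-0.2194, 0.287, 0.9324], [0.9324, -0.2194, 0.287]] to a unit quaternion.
0.6821 - 0.4222i - 0.4222j - 0.4222k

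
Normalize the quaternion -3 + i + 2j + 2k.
-0.7071 + 0.2357i + 0.4714j + 0.4714k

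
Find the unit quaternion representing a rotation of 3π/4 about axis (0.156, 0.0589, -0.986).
0.3827 + 0.1441i + 0.0544j - 0.9109k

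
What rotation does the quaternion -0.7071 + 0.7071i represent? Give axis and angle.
axis = (1, 0, 0), θ = 3π/2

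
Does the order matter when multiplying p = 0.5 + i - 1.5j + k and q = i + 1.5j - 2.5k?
Yes: pq = 3.75 + 2.75i + 4.25j + 1.75k ≠ 3.75 - 1.75i - 2.75j - 4.25k = qp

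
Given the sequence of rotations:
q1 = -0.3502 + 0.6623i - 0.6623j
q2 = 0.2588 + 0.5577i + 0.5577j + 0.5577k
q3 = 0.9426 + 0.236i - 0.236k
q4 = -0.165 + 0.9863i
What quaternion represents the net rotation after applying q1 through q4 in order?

q2 · q1 = -0.0906 + 0.3455i + 0.0027j - 0.934k
q3 · q2 · q1 = -0.3874 + 0.3049i + 0.1414j - 0.8584k
q4 · q3 · q2 · q1 = -0.2368 - 0.4324i + 0.8233j + 0.2811k
-0.2368 - 0.4324i + 0.8233j + 0.2811k


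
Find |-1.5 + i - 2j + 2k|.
3.354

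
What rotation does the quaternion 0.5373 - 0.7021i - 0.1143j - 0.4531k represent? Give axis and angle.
axis = (-0.8325, -0.1355, -0.5372), θ = 115°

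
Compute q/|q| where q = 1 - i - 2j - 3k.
0.2582 - 0.2582i - 0.5164j - 0.7746k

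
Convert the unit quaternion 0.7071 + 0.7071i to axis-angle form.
axis = (1, 0, 0), θ = π/2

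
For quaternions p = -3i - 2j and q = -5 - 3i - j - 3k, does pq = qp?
No: pq = -11 + 21i + j - 3k ≠ -11 + 9i + 19j + 3k = qp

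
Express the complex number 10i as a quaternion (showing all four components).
0 + 10i + 0j + 0k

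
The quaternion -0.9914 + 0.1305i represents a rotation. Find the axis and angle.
axis = (1, 0, 0), θ = 345°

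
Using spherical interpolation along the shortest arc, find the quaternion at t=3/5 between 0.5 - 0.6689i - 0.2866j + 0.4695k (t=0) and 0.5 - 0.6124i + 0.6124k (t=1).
0.5065 - 0.6433i - 0.1164j + 0.5623k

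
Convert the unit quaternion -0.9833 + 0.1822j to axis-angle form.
axis = (0, 1, 0), θ = 339°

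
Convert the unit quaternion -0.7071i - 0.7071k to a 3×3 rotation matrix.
[[0, 0, 1], [0, -1, 0], [1, 0, 0]]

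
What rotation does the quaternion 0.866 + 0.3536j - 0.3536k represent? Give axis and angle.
axis = (0, √2/2, -√2/2), θ = π/3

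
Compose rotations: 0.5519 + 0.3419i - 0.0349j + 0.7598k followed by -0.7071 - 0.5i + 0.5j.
-0.2018 - 0.1378i + 0.6805j - 0.6908k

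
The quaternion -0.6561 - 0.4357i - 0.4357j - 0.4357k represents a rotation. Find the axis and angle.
axis = (-√3/3, -√3/3, -√3/3), θ = 262°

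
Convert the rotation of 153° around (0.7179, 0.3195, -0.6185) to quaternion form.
0.2334 + 0.6981i + 0.3107j - 0.6014k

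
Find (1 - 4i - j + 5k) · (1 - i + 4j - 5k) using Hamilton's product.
26 - 20i - 22j - 17k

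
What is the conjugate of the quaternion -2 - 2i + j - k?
-2 + 2i - j + k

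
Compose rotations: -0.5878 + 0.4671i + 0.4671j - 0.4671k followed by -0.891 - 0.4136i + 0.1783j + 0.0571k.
0.6603 - 0.283i - 0.6875j + 0.1061k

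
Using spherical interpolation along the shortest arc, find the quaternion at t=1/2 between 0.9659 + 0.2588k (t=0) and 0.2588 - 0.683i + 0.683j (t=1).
0.7746 - 0.432i + 0.432j + 0.1637k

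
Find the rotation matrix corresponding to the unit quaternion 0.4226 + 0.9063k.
[[-0.6428, -0.766, 0], [0.766, -0.6428, 0], [0, 0, 1]]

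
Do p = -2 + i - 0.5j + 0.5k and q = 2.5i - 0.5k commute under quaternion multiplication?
No: pq = -2.25 - 4.75i + 1.75j + 2.25k ≠ -2.25 - 5.25i - 1.75j - 0.25k = qp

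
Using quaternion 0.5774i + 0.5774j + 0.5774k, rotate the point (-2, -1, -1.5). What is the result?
(-1, -2, -1.5)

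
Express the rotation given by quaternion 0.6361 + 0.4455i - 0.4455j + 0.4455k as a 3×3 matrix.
[[0.2061, -0.9637, -0.1698], [0.1698, 0.2061, -0.9637], [0.9637, 0.1698, 0.2061]]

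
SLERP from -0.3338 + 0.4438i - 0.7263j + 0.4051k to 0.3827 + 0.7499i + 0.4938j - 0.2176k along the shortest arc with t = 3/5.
-0.4559 - 0.3207i - 0.7424j + 0.3715k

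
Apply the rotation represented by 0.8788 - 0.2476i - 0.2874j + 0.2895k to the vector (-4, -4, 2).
(-2.5, -4.906, 2.384)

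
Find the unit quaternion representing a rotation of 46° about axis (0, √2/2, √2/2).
0.9205 + 0.2763j + 0.2763k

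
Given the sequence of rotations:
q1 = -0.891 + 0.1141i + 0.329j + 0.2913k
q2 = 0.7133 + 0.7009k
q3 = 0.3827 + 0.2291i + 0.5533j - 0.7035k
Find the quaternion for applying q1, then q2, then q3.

q2 · q1 = -0.8397 - 0.1492i + 0.3146j - 0.4167k
q3 · q2 · q1 = -0.7544 - 0.2587i - 0.1438j + 0.5859k
-0.7544 - 0.2587i - 0.1438j + 0.5859k


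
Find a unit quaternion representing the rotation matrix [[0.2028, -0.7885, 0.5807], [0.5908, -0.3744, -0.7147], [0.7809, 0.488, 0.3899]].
0.5519 + 0.5448i - 0.0907j + 0.6248k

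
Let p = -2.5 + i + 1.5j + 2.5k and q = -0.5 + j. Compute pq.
-0.25 - 3i - 3.25j - 0.25k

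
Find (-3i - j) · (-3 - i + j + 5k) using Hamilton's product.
-2 + 4i + 18j - 4k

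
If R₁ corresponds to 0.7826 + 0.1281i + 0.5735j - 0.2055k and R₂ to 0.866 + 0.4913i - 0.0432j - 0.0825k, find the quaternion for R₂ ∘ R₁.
0.6226 + 0.5516i + 0.5532j + 0.0448k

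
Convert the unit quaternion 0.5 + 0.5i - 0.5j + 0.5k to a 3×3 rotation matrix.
[[0, -1, 0], [0, 0, -1], [1, 0, 0]]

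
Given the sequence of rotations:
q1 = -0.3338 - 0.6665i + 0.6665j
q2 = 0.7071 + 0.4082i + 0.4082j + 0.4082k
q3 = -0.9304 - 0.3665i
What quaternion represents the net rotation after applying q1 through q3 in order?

q2 · q1 = -0.236 - 0.8796i + 0.063j + 0.4079k
q3 · q2 · q1 = -0.1028 + 0.9049i + 0.0909j - 0.4026k
-0.1028 + 0.9049i + 0.0909j - 0.4026k


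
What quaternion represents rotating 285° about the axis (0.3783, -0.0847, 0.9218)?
-0.7934 + 0.2303i - 0.0516j + 0.5612k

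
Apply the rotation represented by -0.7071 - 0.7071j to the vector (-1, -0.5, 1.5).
(1.5, -0.5, 1)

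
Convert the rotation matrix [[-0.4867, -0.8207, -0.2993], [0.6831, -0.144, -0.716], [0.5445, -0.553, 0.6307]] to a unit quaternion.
0.5 + 0.0815i - 0.4219j + 0.7519k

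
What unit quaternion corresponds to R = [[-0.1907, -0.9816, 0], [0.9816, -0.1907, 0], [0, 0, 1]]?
0.6361 + 0.7716k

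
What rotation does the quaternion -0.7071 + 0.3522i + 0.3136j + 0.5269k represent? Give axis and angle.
axis = (0.4981, 0.4435, 0.7451), θ = 3π/2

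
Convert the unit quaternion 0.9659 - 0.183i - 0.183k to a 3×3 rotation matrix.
[[0.933, 0.3535, 0.067], [-0.3535, 0.866, 0.3535], [0.067, -0.3535, 0.933]]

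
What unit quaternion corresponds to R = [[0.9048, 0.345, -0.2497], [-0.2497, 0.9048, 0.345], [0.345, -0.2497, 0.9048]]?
0.9636 - 0.1543i - 0.1543j - 0.1543k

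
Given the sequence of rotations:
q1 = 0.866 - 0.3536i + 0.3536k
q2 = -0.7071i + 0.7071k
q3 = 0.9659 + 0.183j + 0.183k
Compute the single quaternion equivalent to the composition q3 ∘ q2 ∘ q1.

q2 · q1 = -0.5001 - 0.6123i + 0.6123k
q3 · q2 · q1 = -0.5951 - 0.4794i - 0.2036j + 0.612k
-0.5951 - 0.4794i - 0.2036j + 0.612k


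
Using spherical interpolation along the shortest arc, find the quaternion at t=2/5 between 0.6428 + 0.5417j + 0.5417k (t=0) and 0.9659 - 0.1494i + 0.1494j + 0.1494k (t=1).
0.8171 - 0.0637i + 0.4051j + 0.4051k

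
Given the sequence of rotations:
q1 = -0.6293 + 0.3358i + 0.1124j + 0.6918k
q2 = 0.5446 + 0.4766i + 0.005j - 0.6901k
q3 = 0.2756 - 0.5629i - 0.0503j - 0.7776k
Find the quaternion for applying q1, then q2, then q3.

q2 · q1 = -0.0259 - 0.036i - 0.5034j + 0.8629k
q3 · q2 · q1 = 0.6183 - 0.4302i + 0.3763j + 0.5395k
0.6183 - 0.4302i + 0.3763j + 0.5395k


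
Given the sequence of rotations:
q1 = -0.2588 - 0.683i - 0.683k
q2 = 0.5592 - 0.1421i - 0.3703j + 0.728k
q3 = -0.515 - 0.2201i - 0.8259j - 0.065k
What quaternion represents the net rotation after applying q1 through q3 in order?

q2 · q1 = 0.2554 - 0.0922i - 0.4984j - 0.8233k
q3 · q2 · q1 = -0.617 + 0.6388i - 0.1295j + 0.4409k
-0.617 + 0.6388i - 0.1295j + 0.4409k


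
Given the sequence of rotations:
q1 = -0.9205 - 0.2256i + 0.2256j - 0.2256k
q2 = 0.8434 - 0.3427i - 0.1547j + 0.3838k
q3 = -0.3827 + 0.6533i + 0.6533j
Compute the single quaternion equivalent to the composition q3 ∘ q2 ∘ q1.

q2 · q1 = -0.7322 + 0.0735i + 0.1688j - 0.6558k
q3 · q2 · q1 = 0.1219 - 0.9349i - 0.1145j + 0.3132k
0.1219 - 0.9349i - 0.1145j + 0.3132k


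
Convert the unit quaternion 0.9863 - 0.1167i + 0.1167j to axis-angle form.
axis = (-√2/2, √2/2, 0), θ = 19°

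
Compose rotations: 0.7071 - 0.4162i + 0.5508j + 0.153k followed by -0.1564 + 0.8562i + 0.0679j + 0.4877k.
0.1337 + 0.4123i - 0.3721j + 0.8208k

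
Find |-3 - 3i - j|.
√19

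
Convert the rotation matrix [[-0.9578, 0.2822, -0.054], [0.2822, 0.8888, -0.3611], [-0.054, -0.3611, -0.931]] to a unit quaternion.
0.1452i + 0.9718j - 0.1858k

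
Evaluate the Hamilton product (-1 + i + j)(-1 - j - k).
2 - 2i + j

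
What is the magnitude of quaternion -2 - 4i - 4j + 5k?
√61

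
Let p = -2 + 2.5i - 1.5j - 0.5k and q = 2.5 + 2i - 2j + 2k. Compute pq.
-12 - 1.75i - 5.75j - 7.25k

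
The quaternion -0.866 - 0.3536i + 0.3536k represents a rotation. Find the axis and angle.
axis = (-√2/2, 0, √2/2), θ = 5π/3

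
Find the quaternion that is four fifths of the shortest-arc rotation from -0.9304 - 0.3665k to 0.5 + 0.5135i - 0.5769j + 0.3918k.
-0.6354 - 0.4331i + 0.4866j - 0.4146k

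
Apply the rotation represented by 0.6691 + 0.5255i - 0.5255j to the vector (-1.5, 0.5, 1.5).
(-2.003, -0.003, -0.86)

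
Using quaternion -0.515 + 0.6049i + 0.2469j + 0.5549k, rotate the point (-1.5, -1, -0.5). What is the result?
(-1.472, 0.308, -1.113)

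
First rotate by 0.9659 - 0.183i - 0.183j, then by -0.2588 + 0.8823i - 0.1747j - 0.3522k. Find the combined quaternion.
-0.1205 + 0.8351i - 0.0569j - 0.5336k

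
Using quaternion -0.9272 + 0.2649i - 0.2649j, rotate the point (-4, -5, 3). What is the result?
(-1.263, -2.263, 6.579)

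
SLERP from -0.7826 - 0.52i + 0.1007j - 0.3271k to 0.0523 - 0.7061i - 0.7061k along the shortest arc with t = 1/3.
-0.5525 - 0.6534i + 0.0737j - 0.5122k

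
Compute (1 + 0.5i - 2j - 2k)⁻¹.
0.1081 - 0.0541i + 0.2162j + 0.2162k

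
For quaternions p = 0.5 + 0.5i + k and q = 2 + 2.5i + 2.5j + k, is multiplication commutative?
No: pq = -1.25 - 0.25i + 3.25j + 3.75k ≠ -1.25 + 4.75i - 0.75j + 1.25k = qp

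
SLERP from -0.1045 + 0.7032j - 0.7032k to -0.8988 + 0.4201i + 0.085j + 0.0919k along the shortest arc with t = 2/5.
-0.5855 + 0.2356i + 0.5958j - 0.4966k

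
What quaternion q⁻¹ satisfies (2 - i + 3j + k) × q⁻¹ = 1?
0.1333 + 0.0667i - 0.2j - 0.0667k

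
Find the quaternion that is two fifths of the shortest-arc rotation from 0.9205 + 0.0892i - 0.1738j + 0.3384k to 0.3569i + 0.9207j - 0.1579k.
0.6926 - 0.1242i - 0.6243j + 0.3393k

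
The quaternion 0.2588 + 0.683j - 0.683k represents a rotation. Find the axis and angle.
axis = (0, √2/2, -√2/2), θ = 5π/6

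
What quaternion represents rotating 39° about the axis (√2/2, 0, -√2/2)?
0.9426 + 0.236i - 0.236k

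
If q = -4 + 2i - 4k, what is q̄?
-4 - 2i + 4k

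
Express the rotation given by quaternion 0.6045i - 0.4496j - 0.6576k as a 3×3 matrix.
[[-0.2692, -0.5436, -0.795], [-0.5436, -0.5957, 0.5913], [-0.795, 0.5913, -0.1351]]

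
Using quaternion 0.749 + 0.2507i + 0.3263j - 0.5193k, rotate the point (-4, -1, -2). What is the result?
(-2.389, 3.551, 1.637)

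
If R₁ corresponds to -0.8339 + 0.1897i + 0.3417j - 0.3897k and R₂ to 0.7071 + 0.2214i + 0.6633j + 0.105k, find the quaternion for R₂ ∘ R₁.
-0.8174 - 0.3449i - 0.2053j - 0.4133k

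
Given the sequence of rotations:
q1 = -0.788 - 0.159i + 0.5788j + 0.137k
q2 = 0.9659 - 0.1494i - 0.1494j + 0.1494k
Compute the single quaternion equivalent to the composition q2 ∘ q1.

q2 · q1 = -0.7189 - 0.1428i + 0.6735j - 0.0956k
-0.7189 - 0.1428i + 0.6735j - 0.0956k


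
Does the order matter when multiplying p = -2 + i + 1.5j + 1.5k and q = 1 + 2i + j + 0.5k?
Yes: pq = -6.25 - 3.75i + 2j - 1.5k ≠ -6.25 - 2.25i - 3j + 2.5k = qp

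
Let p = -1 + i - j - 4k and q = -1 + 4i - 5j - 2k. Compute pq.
-16 - 23i - 8j + 5k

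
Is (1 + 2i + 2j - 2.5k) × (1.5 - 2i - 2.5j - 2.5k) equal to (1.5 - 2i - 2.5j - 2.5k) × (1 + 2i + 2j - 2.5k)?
No: pq = 4.25 - 10.25i + 10.5j - 7.25k ≠ 4.25 + 12.25i - 9.5j - 5.25k = qp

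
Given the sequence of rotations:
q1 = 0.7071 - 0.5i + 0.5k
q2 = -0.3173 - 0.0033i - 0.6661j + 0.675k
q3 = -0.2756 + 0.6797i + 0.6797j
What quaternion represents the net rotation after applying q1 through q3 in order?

q2 · q1 = -0.5635 - 0.1767i - 0.8068j - 0.0144k
q3 · q2 · q1 = 0.8238 - 0.3441i - 0.1509j - 0.4243k
0.8238 - 0.3441i - 0.1509j - 0.4243k


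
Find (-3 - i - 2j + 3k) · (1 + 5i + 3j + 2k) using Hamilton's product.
2 - 29i + 6j + 4k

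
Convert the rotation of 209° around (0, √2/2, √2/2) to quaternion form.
-0.2504 + 0.6846j + 0.6846k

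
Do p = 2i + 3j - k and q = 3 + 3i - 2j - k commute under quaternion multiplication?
No: pq = -1 + i + 8j - 16k ≠ -1 + 11i + 10j + 10k = qp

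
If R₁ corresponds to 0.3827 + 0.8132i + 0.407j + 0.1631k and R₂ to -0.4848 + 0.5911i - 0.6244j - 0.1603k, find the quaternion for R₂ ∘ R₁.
-0.3859 - 0.2046i - 0.663j + 0.6079k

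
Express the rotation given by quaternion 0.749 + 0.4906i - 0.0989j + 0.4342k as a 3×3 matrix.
[[0.6034, -0.7475, 0.2779], [0.5534, 0.1416, -0.8208], [0.5742, 0.649, 0.4991]]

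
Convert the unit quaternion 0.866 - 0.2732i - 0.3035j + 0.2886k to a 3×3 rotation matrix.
[[0.6492, -0.334, -0.6834], [0.6657, 0.6841, 0.298], [0.368, -0.6484, 0.6665]]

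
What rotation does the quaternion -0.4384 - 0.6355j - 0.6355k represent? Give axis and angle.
axis = (0, -√2/2, -√2/2), θ = 232°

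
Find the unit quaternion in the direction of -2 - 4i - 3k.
-0.3714 - 0.7428i - 0.5571k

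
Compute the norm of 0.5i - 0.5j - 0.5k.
0.866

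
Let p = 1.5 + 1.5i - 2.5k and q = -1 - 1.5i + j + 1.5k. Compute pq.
4.5 - 1.25i + 3j + 6.25k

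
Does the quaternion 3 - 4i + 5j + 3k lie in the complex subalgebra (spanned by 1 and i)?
No. The quaternion 3 - 4i + 5j + 3k has j-coefficient y = 5 and k-coefficient z = 3, not both zero, so it does not lie in the complex subalgebra spanned by 1 and i.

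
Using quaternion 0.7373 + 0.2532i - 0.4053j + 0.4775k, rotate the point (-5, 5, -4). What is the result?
(-4.201, 2.626, -6.439)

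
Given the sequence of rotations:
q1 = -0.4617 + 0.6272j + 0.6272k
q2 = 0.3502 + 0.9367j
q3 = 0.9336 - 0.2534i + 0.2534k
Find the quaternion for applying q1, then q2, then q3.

q2 · q1 = -0.7492 + 0.5875i - 0.2128j + 0.2196k
q3 · q2 · q1 = -0.6062 + 0.7923i + 0.0058j + 0.0691k
-0.6062 + 0.7923i + 0.0058j + 0.0691k


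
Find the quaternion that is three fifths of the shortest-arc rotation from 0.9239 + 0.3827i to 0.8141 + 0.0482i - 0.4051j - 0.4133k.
0.9102 + 0.1943i - 0.2561j - 0.2612k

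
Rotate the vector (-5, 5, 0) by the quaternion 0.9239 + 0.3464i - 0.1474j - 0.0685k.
(-4.614, 4.897, 2.177)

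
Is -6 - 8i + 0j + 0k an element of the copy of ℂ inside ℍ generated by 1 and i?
Yes. The quaternion -6 - 8i has j- and k-coefficients y = z = 0, so it lies in the complex subalgebra spanned by 1 and i.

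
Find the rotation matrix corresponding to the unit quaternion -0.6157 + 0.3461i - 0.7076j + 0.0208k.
[[-0.0023, -0.4642, 0.8857], [-0.5154, 0.7596, 0.3968], [-0.8569, -0.4556, -0.241]]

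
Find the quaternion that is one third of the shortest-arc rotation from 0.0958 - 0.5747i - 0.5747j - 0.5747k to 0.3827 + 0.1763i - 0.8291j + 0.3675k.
0.2495 - 0.3848i - 0.8369j - 0.2988k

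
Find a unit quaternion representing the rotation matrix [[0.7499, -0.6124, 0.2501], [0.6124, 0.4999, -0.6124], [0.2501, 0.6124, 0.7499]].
0.866 + 0.3536i + 0.3536k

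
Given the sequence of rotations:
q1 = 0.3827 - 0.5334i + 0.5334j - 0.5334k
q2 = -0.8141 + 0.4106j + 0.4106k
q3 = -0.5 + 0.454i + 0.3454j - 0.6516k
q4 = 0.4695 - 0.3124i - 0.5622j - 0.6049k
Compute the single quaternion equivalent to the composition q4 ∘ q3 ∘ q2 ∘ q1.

q2 · q1 = -0.3116 - 0.0038i - 0.4961j + 0.8104k
q3 · q2 · q1 = 0.8569 - 0.1829i - 0.225j - 0.4261k
q4 · q3 · q2 · q1 = -0.0391 - 0.2501i - 0.6099j - 0.7509k
-0.0391 - 0.2501i - 0.6099j - 0.7509k


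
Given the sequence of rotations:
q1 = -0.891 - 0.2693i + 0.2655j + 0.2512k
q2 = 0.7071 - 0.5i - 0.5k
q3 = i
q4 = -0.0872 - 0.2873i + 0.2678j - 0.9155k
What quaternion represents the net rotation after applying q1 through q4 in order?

q2 · q1 = -0.6391 + 0.3878i + 0.448j + 0.4904k
q3 · q2 · q1 = -0.3878 - 0.6391i - 0.4904j + 0.448k
q4 · q3 · q2 · q1 = 0.3917 - 0.1618i + 0.6527j + 0.628k
0.3917 - 0.1618i + 0.6527j + 0.628k


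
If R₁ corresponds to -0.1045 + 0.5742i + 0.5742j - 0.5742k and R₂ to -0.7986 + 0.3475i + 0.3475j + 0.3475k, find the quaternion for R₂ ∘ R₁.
-0.1161 - 0.8939i - 0.0958j + 0.4222k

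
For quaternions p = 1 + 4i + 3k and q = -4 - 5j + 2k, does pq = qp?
No: pq = -10 - i - 13j - 30k ≠ -10 - 31i + 3j + 10k = qp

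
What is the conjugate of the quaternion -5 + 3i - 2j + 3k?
-5 - 3i + 2j - 3k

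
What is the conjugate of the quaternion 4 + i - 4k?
4 - i + 4k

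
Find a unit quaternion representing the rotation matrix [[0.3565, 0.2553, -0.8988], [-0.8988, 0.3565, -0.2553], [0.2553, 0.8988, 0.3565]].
0.7193 + 0.4011i - 0.4011j - 0.4011k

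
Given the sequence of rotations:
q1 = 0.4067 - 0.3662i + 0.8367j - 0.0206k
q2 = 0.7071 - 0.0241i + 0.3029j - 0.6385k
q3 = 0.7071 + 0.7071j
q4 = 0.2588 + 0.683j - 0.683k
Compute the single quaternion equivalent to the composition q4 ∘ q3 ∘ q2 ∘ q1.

q2 · q1 = 0.0122 + 0.2593i + 0.9481j - 0.1835k
q3 · q2 · q1 = -0.6618 + 0.0536i + 0.679j - 0.3131k
q4 · q3 · q2 · q1 = -0.8489 + 0.2638i - 0.3129j + 0.3344k
-0.8489 + 0.2638i - 0.3129j + 0.3344k


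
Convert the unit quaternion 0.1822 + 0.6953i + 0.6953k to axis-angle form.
axis = (√2/2, 0, √2/2), θ = 159°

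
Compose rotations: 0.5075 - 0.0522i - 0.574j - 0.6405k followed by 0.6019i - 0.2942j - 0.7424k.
-0.613 + 0.0678i + 0.275j - 0.7376k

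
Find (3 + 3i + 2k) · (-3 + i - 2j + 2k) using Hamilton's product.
-16 - 2i - 10j - 6k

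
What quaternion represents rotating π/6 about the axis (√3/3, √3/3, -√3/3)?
0.9659 + 0.1494i + 0.1494j - 0.1494k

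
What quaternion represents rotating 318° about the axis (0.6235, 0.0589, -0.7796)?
-0.9336 + 0.2234i + 0.0211j - 0.2794k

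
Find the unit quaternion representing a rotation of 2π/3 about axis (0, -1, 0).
0.5 - 0.866j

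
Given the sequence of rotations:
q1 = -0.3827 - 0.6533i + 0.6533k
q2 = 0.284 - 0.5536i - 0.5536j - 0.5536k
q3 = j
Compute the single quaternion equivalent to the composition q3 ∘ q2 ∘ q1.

q2 · q1 = -0.1087 - 0.3353i + 0.9352j + 0.0357k
q3 · q2 · q1 = -0.9352 + 0.0357i - 0.1087j + 0.3353k
-0.9352 + 0.0357i - 0.1087j + 0.3353k


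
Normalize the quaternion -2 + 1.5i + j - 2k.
-0.5963 + 0.4472i + 0.2981j - 0.5963k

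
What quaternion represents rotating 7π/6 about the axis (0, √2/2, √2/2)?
-0.2588 + 0.683j + 0.683k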